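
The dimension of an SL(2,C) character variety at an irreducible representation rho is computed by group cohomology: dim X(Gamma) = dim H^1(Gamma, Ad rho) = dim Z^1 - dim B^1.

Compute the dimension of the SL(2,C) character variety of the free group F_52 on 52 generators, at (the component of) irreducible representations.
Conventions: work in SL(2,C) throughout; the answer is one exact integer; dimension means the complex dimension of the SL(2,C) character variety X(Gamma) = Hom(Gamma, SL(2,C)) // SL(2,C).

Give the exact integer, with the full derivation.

153

Here Gamma is free of rank 52 — no relator constrains a cocycle.
So Z^1 = (sl_2)^52 in full: dim Z^1 = 156.
dim B^1 = 3: the coboundary map is injective because an irreducible image has centralizer 0 in sl_2.
dim H^1 = 156 - 3 = 153, which is dim X.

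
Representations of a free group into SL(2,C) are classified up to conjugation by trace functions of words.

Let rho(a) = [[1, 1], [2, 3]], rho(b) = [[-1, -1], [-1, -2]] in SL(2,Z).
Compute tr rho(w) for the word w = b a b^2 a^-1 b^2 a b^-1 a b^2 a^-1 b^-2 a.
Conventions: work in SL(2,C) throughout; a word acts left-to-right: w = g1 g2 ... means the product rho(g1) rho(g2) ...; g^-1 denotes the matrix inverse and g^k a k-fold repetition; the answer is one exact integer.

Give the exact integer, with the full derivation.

rho(b) = [[-1, -1], [-1, -2]]
... * rho(a) = [[1, 1], [2, 3]]  ->  [[-3, -4], [-5, -7]]
... * rho(b) = [[-1, -1], [-1, -2]]  ->  [[7, 11], [12, 19]]
... * rho(b) = [[-1, -1], [-1, -2]]  ->  [[-18, -29], [-31, -50]]
... * rho(a^-1) = [[3, -1], [-2, 1]]  ->  [[4, -11], [7, -19]]
... * rho(b) = [[-1, -1], [-1, -2]]  ->  [[7, 18], [12, 31]]
... * rho(b) = [[-1, -1], [-1, -2]]  ->  [[-25, -43], [-43, -74]]
... * rho(a) = [[1, 1], [2, 3]]  ->  [[-111, -154], [-191, -265]]
... * rho(b^-1) = [[-2, 1], [1, -1]]  ->  [[68, 43], [117, 74]]
... * rho(a) = [[1, 1], [2, 3]]  ->  [[154, 197], [265, 339]]
... * rho(b) = [[-1, -1], [-1, -2]]  ->  [[-351, -548], [-604, -943]]
... * rho(b) = [[-1, -1], [-1, -2]]  ->  [[899, 1447], [1547, 2490]]
... * rho(a^-1) = [[3, -1], [-2, 1]]  ->  [[-197, 548], [-339, 943]]
... * rho(b^-1) = [[-2, 1], [1, -1]]  ->  [[942, -745], [1621, -1282]]
... * rho(b^-1) = [[-2, 1], [1, -1]]  ->  [[-2629, 1687], [-4524, 2903]]
... * rho(a) = [[1, 1], [2, 3]]  ->  [[745, 2432], [1282, 4185]]
tr = 745 + 4185 = 4930

4930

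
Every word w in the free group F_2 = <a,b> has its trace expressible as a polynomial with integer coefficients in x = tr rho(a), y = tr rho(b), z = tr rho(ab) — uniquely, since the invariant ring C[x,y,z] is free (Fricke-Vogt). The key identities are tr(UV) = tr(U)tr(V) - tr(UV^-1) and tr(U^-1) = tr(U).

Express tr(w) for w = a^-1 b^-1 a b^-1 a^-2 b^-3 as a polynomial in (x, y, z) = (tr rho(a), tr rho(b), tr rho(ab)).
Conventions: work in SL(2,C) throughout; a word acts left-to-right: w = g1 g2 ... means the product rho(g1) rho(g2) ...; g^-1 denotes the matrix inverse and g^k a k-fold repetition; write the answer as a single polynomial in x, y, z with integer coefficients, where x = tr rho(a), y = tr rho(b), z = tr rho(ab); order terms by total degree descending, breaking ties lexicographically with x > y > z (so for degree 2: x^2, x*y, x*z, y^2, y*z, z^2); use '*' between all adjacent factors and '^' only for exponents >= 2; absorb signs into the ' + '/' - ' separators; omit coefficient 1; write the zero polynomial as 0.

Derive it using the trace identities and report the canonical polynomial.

trace(a^-1) = trace(a) = x
trace(a^-1 b) = trace(b) * trace(a) - trace(b a) = x*y - z
and trace(a^-1 b^-1) = trace(a^-1) * trace(b) - trace(a^-1 b) = z
trace(b^-2 a^-1) = trace(a^-1 b^-1) * trace(b) - trace(a^-1) = y*z - x
next, trace(b^-2 a^-1 b^-1) = trace(b^-2 a^-1) * trace(b) - trace(b^-2 a^-1 b) = y^2*z - x*y - z
next, trace(b a b a) = trace(b a) * trace(b a) - trace(1)   [split at repeated b] = z^2 - 2
next, trace(a^-1 b a b) = trace(b a b) * trace(a) - trace(b a b a) = x*y*z - x^2 - z^2 + 2
next, trace(a b a^-2 b) = trace(a^-1 b a b) * trace(a) - trace(a^-1 b a b a) = x^2*y*z - x^3 - x*z^2 - y*z + 3*x
trace(a^-1 b^-1 a b a^-1) = trace(a b a^-2) * trace(b) - trace(a b a^-2 b) = -x^2*y*z + x^3 + x*y^2 + x*z^2 - 3*x
trace(a^2 b) = trace(a) * trace(b a) - trace(b) = x*z - y
and trace(a^2) = trace(a) * trace(a) - trace(1) = x^2 - 2
trace(b a^2 b) = trace(b) * trace(a^2 b) - trace(a^2) = x*y*z - x^2 - y^2 + 2
next, trace(b a^2 b a) = trace(a) * trace(b a b a) - trace(b a b) = x*z^2 - y*z - x
trace(a b a^-1 b a) = trace(b a^2 b) * trace(a) - trace(b a^2 b a) = x^2*y*z - x^3 - x*y^2 - x*z^2 + y*z + 3*x
next, trace(b a b a b) = trace(b) * trace(a b a b) - trace(a b a) = y*z^2 - x*z - y
and trace(b a b a b a) = trace(a b a b) * trace(a b) - trace(b a)   [split at repeated a] = z^3 - 3*z
trace(a b a^-1 b a b) = trace(b a b a b) * trace(a) - trace(b a b a b a) = x*y*z^2 - x^2*z - z^3 - x*y + 3*z
trace(b^-1 a b a^-1 b a) = trace(a b a^-1 b a) * trace(b) - trace(a b a^-1 b a b) = x^2*y^2*z - x^3*y - x*y^3 - 2*x*y*z^2 + x^2*z + y^2*z + z^3 + 4*x*y - 3*z
next, trace(a^-1 b^-1 a b a^-1 b) = trace(b^-1 a b a^-1 b) * trace(a) - trace(b^-1 a b a^-1 b a) = -x^2*y^2*z + x^3*y + x*y^3 + 2*x*y*z^2 - x^2*z - y^2*z - z^3 - 3*x*y + 3*z
trace(b^-1 a^-1 b^-1 a b a^-1) = trace(a^-1 b^-1 a b a^-1) * trace(b) - trace(a^-1 b^-1 a b a^-1 b) = -x*y*z^2 + x^2*z + y^2*z + z^3 - 3*z
next, trace(a^-1 b^-2 a^-1 b^-1 a b) = trace(b^-1 a^-1 b^-1 a b a^-1) * trace(b) - trace(b^-1 a^-1 b^-1 a b a^-1 b) = -x*y^2*z^2 + 2*x^2*y*z + y^3*z + y*z^3 - x^3 - x*y^2 - x*z^2 - 3*y*z + 3*x
trace(b^-1 a^-1 b^-1 a b^-1 a^-1 b^-1) = trace(a^-1 b^-2 a^-1 b^-1 a) * trace(b) - trace(a^-1 b^-2 a^-1 b^-1 a b) = x*y^2*z^2 - 2*x^2*y*z - y*z^3 + x^3 + x*z^2 + 2*y*z - 3*x
trace(a^-1 b^-3 a^-1 b^-1 a b^-1) = trace(b^-1 a^-1 b^-1 a b^-1 a^-1 b^-1) * trace(b) - trace(b^-1 a^-1 b^-1 a b^-1 a^-1) = x*y^3*z^2 - 2*x^2*y^2*z - y^2*z^3 + x^3*y + x^2*z + 2*y^2*z + z^3 - 2*x*y - 3*z
and trace(b^-2) = trace(b^-1) * trace(b) - trace(1) = y^2 - 2
trace(b^-3) = trace(b^-2) * trace(b) - trace(b^-1) = y^3 - 3*y
trace(b^-4) = trace(b^-3) * trace(b) - trace(b^-2) = y^4 - 4*y^2 + 2
trace(a b^-2) = trace(a b^-1) * trace(b) - trace(a) = x*y^2 - y*z - x
and trace(a b a b^-1) = trace(a b a) * trace(b) - trace(a b a b) = x*y*z - y^2 - z^2 + 2
and trace(b^-2 a b a) = trace(a b a b^-1) * trace(b) - trace(a b a) = x*y^2*z - y^3 - y*z^2 - x*z + 3*y
trace(b a b^-3 a) = trace(b^-2 a b a) * trace(b) - trace(b^-2 a b a b) = x*y^3*z - y^4 - y^2*z^2 - 2*x*y*z + 4*y^2 + z^2 - 2
trace(b^-1 a^-1 b a b^-2) = trace(b a b^-3) * trace(a) - trace(b a b^-3 a) = -x*y^3*z + x^2*y^2 + y^4 + y^2*z^2 + x*y*z - x^2 - 4*y^2 - z^2 + 2
next, trace(b^-1 a^-1 b a) = trace(b a b^-1) * trace(a) - trace(b a b^-1 a) = -x*y*z + x^2 + y^2 + z^2 - 2
trace(b^-1 a^-1 b a b^-1) = trace(b^-1 a^-1 b a) * trace(b) - trace(b^-1 a^-1 b a b) = -x*y^2*z + x^2*y + y^3 + y*z^2 - 3*y
next, trace(a b^-4 a^-1 b) = trace(b^-1 a^-1 b a b^-2) * trace(b) - trace(b^-1 a^-1 b a b^-1) = -x*y^4*z + x^2*y^3 + y^5 + y^3*z^2 + 2*x*y^2*z - 2*x^2*y - 5*y^3 - 2*y*z^2 + 5*y
trace(b^-3 a^-1 b^-1 a b^-1) = trace(a b^-4 a^-1) * trace(b) - trace(a b^-4 a^-1 b) = x*y^4*z - x^2*y^3 - y^3*z^2 - 2*x*y^2*z + 2*x^2*y + y^3 + 2*y*z^2 - 3*y
trace(a^-1 b^-1 a b^-1 a^-2 b^-3) = trace(a^-1 b^-3 a^-1 b^-1 a b^-1) * trace(a) - trace(a^-1 b^-3 a^-1 b^-1 a b^-1 a) = x^2*y^3*z^2 - 2*x^3*y^2*z - x*y^4*z - x*y^2*z^3 + x^4*y + x^2*y^3 + y^3*z^2 + x^3*z + 4*x*y^2*z + x*z^3 - 4*x^2*y - y^3 - 2*y*z^2 - 3*x*z + 3*y

x^2*y^3*z^2 - 2*x^3*y^2*z - x*y^4*z - x*y^2*z^3 + x^4*y + x^2*y^3 + y^3*z^2 + x^3*z + 4*x*y^2*z + x*z^3 - 4*x^2*y - y^3 - 2*y*z^2 - 3*x*z + 3*y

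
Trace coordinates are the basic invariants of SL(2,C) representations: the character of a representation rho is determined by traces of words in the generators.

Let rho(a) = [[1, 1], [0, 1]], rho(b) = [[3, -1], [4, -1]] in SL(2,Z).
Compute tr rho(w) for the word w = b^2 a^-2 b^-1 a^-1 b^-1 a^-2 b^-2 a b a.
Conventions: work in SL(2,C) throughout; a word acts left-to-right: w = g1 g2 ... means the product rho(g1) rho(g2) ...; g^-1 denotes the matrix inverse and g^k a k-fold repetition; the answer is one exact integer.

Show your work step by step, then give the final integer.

44846

rho(b) = [[3, -1], [4, -1]]
... * rho(b) = [[3, -1], [4, -1]]  ->  [[5, -2], [8, -3]]
... * rho(a^-1) = [[1, -1], [0, 1]]  ->  [[5, -7], [8, -11]]
... * rho(a^-1) = [[1, -1], [0, 1]]  ->  [[5, -12], [8, -19]]
... * rho(b^-1) = [[-1, 1], [-4, 3]]  ->  [[43, -31], [68, -49]]
... * rho(a^-1) = [[1, -1], [0, 1]]  ->  [[43, -74], [68, -117]]
... * rho(b^-1) = [[-1, 1], [-4, 3]]  ->  [[253, -179], [400, -283]]
... * rho(a^-1) = [[1, -1], [0, 1]]  ->  [[253, -432], [400, -683]]
... * rho(a^-1) = [[1, -1], [0, 1]]  ->  [[253, -685], [400, -1083]]
... * rho(b^-1) = [[-1, 1], [-4, 3]]  ->  [[2487, -1802], [3932, -2849]]
... * rho(b^-1) = [[-1, 1], [-4, 3]]  ->  [[4721, -2919], [7464, -4615]]
... * rho(a) = [[1, 1], [0, 1]]  ->  [[4721, 1802], [7464, 2849]]
... * rho(b) = [[3, -1], [4, -1]]  ->  [[21371, -6523], [33788, -10313]]
... * rho(a) = [[1, 1], [0, 1]]  ->  [[21371, 14848], [33788, 23475]]
tr = 21371 + 23475 = 44846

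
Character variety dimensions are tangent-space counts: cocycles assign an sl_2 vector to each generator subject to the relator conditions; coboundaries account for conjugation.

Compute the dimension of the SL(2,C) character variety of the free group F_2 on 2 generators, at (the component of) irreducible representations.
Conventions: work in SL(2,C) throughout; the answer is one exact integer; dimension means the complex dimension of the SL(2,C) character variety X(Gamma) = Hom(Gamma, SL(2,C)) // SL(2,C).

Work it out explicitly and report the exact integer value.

3

The free group F_2: 2 generators, no relators.
A cocycle picks one sl_2 vector per generator freely, giving dim Z^1 = 3*2 = 6.
Irreducibility makes the coboundary map sl_2 -> Z^1 injective (trivial centralizer), so dim B^1 = 3.
dim X = dim H^1 = dim Z^1 - dim B^1 = 6 - 3 = 3.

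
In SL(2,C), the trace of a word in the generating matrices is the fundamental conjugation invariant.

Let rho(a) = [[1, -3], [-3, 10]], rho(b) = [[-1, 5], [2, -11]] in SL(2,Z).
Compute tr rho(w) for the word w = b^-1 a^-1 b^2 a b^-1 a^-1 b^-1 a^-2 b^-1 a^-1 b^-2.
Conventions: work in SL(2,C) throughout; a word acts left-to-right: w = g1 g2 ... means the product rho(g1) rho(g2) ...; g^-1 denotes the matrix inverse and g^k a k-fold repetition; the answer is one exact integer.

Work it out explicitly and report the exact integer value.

rho(b^-1) = [[-11, -5], [-2, -1]]
... * rho(a^-1) = [[10, 3], [3, 1]]  ->  [[-125, -38], [-23, -7]]
... * rho(b) = [[-1, 5], [2, -11]]  ->  [[49, -207], [9, -38]]
... * rho(b) = [[-1, 5], [2, -11]]  ->  [[-463, 2522], [-85, 463]]
... * rho(a) = [[1, -3], [-3, 10]]  ->  [[-8029, 26609], [-1474, 4885]]
... * rho(b^-1) = [[-11, -5], [-2, -1]]  ->  [[35101, 13536], [6444, 2485]]
... * rho(a^-1) = [[10, 3], [3, 1]]  ->  [[391618, 118839], [71895, 21817]]
... * rho(b^-1) = [[-11, -5], [-2, -1]]  ->  [[-4545476, -2076929], [-834479, -381292]]
... * rho(a^-1) = [[10, 3], [3, 1]]  ->  [[-51685547, -15713357], [-9488666, -2884729]]
... * rho(a^-1) = [[10, 3], [3, 1]]  ->  [[-563995541, -170769998], [-103540847, -31350727]]
... * rho(b^-1) = [[-11, -5], [-2, -1]]  ->  [[6545490947, 2990747703], [1201650771, 549054962]]
... * rho(a^-1) = [[10, 3], [3, 1]]  ->  [[74427152579, 22627220544], [13663672596, 4154007275]]
... * rho(b^-1) = [[-11, -5], [-2, -1]]  ->  [[-863953119457, -394762983439], [-158608413106, -72472370255]]
... * rho(b^-1) = [[-11, -5], [-2, -1]]  ->  [[10293010280905, 4714528580724], [1889637284676, 865514435785]]
tr = 10293010280905 + 865514435785 = 11158524716690

11158524716690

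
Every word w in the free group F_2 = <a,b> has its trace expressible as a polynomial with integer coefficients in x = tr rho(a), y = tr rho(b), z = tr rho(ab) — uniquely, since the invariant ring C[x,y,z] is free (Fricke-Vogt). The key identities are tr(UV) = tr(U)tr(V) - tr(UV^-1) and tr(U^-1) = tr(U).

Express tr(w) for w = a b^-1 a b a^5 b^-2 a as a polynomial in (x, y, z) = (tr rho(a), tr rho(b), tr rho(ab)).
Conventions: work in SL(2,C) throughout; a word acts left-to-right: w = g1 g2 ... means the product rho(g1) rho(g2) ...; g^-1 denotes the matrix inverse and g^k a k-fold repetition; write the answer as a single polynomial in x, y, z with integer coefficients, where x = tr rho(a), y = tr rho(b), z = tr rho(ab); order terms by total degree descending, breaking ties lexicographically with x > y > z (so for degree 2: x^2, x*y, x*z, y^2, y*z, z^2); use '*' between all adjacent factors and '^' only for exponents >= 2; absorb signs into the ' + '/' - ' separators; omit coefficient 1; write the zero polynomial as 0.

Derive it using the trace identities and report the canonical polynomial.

x^7*y^3*z - x^6*y^4 - 2*x^6*y^2*z^2 - x^7*y*z - 3*x^5*y^3*z + x^5*y*z^3 + 2*x^6*y^2 + x^6*z^2 + 4*x^4*y^4 + 7*x^4*y^2*z^2 + 4*x^5*y*z + x^3*y^3*z - 3*x^3*y*z^3 - x^6 - 10*x^4*y^2 - 5*x^4*z^2 - 4*x^2*y^4 - 5*x^2*y^2*z^2 - 3*x^3*y*z + x*y*z^3 + 6*x^4 + 13*x^2*y^2 + 6*x^2*z^2 + y^4 + y^2*z^2 + x*y*z - 9*x^2 - 4*y^2 - z^2 + 2

trace(a b a) = trace(a) * trace(b a) - trace(b) = x*z - y
trace(a^2 b a) = trace(a) * trace(a b a) - trace(a b) = x^2*z - x*y - z
trace(a^3 b a) = trace(a) * trace(a^2 b a) - trace(a^2 b) = x^3*z - x^2*y - 2*x*z + y
trace(b a^5) = trace(a) * trace(a^3 b a) - trace(a^3 b) = x^4*z - x^3*y - 3*x^2*z + 2*x*y + z
trace(a^2 b a^4) = trace(a) * trace(b a^5) - trace(b a^4) = x^5*z - x^4*y - 4*x^3*z + 3*x^2*y + 3*x*z - y
trace(a^2 b a^5) = trace(a) * trace(a^2 b a^4) - trace(a^2 b a^3) = x^6*z - x^5*y - 5*x^4*z + 4*x^3*y + 6*x^2*z - 3*x*y - z
trace(a^3 b a^5) = trace(a) * trace(a^2 b a^5) - trace(a^2 b a^4) = x^7*z - x^6*y - 6*x^5*z + 5*x^4*y + 10*x^3*z - 6*x^2*y - 4*x*z + y
trace(b a b a) = trace(b a) * trace(b a) - trace(1)   [split at repeated b] = z^2 - 2
trace(b a b) = trace(b) * trace(a b) - trace(a) = y*z - x
trace(b a b a^2) = trace(a) * trace(b a b a) - trace(b a b) = x*z^2 - y*z - x
trace(b a^3 b a) = trace(a) * trace(b a b a^2) - trace(b a b a) = x^2*z^2 - x*y*z - x^2 - z^2 + 2
trace(a^2) = trace(a) * trace(a) - trace(1) = x^2 - 2
trace(a^3) = trace(a) * trace(a^2) - trace(a) = x^3 - 3*x
trace(b a^3 b) = trace(b) * trace(a^3 b) - trace(a^3) = x^2*y*z - x^3 - x*y^2 - y*z + 3*x
trace(a^2 b a^2 b a) = trace(a) * trace(b a^3 b a) - trace(b a^3 b) = x^3*z^2 - 2*x^2*y*z + x*y^2 - x*z^2 + y*z - x
trace(b^2) = trace(b) * trace(b) - trace(1) = y^2 - 2
trace(b a^2 b) = trace(a) * trace(b^2 a) - trace(b^2) = x*y*z - x^2 - y^2 + 2
trace(a^2 b a^2 b) = trace(a) * trace(b a^2 b a) - trace(b a^2 b) = x^2*z^2 - 2*x*y*z + y^2 - 2
trace(a b a^2 b a^3) = trace(a) * trace(a^2 b a^2 b a) - trace(a^2 b a^2 b) = x^4*z^2 - 2*x^3*y*z + x^2*y^2 - 2*x^2*z^2 + 3*x*y*z - x^2 - y^2 + 2
trace(a b a^5 b a) = trace(a) * trace(a b a^2 b a^3) - trace(a b a^2 b a^2) = x^5*z^2 - 2*x^4*y*z + x^3*y^2 - 3*x^3*z^2 + 5*x^2*y*z - x^3 - 2*x*y^2 + x*z^2 - y*z + 3*x
trace(a^3 b a b a) = trace(a) * trace(a b a b a^2) - trace(a b a b a) = x^3*z^2 - x^2*y*z - x^3 - 2*x*z^2 + y*z + 3*x
trace(a b a^5 b) = trace(a) * trace(a^3 b a b a) - trace(a^3 b a b) = x^4*z^2 - x^3*y*z - x^4 - 3*x^2*z^2 + 2*x*y*z + 4*x^2 + z^2 - 2
trace(a^3 b a^5 b) = trace(a) * trace(a b a^5 b a) - trace(a b a^5 b) = x^6*z^2 - 2*x^5*y*z + x^4*y^2 - 4*x^4*z^2 + 6*x^3*y*z - 2*x^2*y^2 + 4*x^2*z^2 - 3*x*y*z - x^2 - z^2 + 2
trace(a b a^5 b^-1 a^2) = trace(a^3 b a^5) * trace(b) - trace(a^3 b a^5 b) = x^7*y*z - x^6*y^2 - x^6*z^2 - 4*x^5*y*z + 4*x^4*y^2 + 4*x^4*z^2 + 4*x^3*y*z - 4*x^2*y^2 - 4*x^2*z^2 - x*y*z + x^2 + y^2 + z^2 - 2
trace(b a b a^6) = trace(a) * trace(a b a b a^4) - trace(a b a b a^3) = x^5*z^2 - x^4*y*z - x^5 - 4*x^3*z^2 + 3*x^2*y*z + 5*x^3 + 3*x*z^2 - y*z - 5*x
trace(a^2 b a b a^5) = trace(a) * trace(b a b a^6) - trace(b a b a^5) = x^6*z^2 - x^5*y*z - x^6 - 5*x^4*z^2 + 4*x^3*y*z + 6*x^4 + 6*x^2*z^2 - 3*x*y*z - 9*x^2 - z^2 + 2
trace(b a b a b a) = trace(a b) * trace(a b a b) - trace(a^-1 b^-1)   [split at repeated a] = z^3 - 3*z
trace(b a b a b) = trace(b) * trace(a b a b) - trace(a b a) = y*z^2 - x*z - y
trace(b a b a b a^2) = trace(a) * trace(b a b a b a) - trace(b a b a b) = x*z^3 - y*z^2 - 2*x*z + y
trace(b a b a^3 b a) = trace(a) * trace(b a b a b a^2) - trace(b a b a b a) = x^2*z^3 - x*y*z^2 - 2*x^2*z - z^3 + x*y + 3*z
trace(a b^2 a b a) = trace(b) * trace(a b a^2 b) - trace(a b a^2) = x*y*z^2 - x^2*z - y^2*z + z
trace(b a b a^3 b) = trace(a) * trace(a b^2 a b a) - trace(a b^2 a b) = x^2*y*z^2 - x^3*z - x*y^2*z - y*z^2 + 2*x*z + y
trace(a^2 b a^2 b a b a) = trace(a) * trace(b a b a^3 b a) - trace(b a b a^3 b) = x^3*z^3 - 2*x^2*y*z^2 - x^3*z + x*y^2*z - x*z^3 + x^2*y + y*z^2 + x*z - y
trace(a^2 b a^2 b a b) = trace(a) * trace(b a b a^2 b a) - trace(b a b a^2 b) = x^2*z^3 - 2*x*y*z^2 - x^2*z + y^2*z + x*y - z
trace(a^2 b a^2 b a b a^2) = trace(a) * trace(a^2 b a^2 b a b a) - trace(a^2 b a^2 b a b) = x^4*z^3 - 2*x^3*y*z^2 - x^4*z + x^2*y^2*z - 2*x^2*z^3 + x^3*y + 3*x*y*z^2 + 2*x^2*z - y^2*z - 2*x*y + z
trace(a^2 b a b a^5 b) = trace(a) * trace(a^2 b a^2 b a b a^2) - trace(a^2 b a^2 b a b a) = x^5*z^3 - 2*x^4*y*z^2 - x^5*z + x^3*y^2*z - 3*x^3*z^3 + x^4*y + 5*x^2*y*z^2 + 3*x^3*z - 2*x*y^2*z + x*z^3 - 3*x^2*y - y*z^2 + y
trace(a b a^5 b^-1 a^2 b) = trace(a^2 b a b a^5) * trace(b) - trace(a^2 b a b a^5 b) = x^6*y*z^2 - x^5*y^2*z - x^5*z^3 - x^6*y - 3*x^4*y*z^2 + x^5*z + 3*x^3*y^2*z + 3*x^3*z^3 + 5*x^4*y + x^2*y*z^2 - 3*x^3*z - x*y^2*z - x*z^3 - 6*x^2*y + y
trace(a^2 b^-1 a b a^5 b^-1) = trace(a b a^5 b^-1 a^2) * trace(b) - trace(a b a^5 b^-1 a^2 b) = x^7*y^2*z - x^6*y^3 - 2*x^6*y*z^2 - 3*x^5*y^2*z + x^5*z^3 + x^6*y + 4*x^4*y^3 + 7*x^4*y*z^2 - x^5*z + x^3*y^2*z - 3*x^3*z^3 - 5*x^4*y - 4*x^2*y^3 - 5*x^2*y*z^2 + 3*x^3*z + x*z^3 + 7*x^2*y + y^3 + y*z^2 - 3*y
trace(a^2 b^-1 a b a^5) = trace(a b a^7) * trace(b) - trace(a b a^7 b) = x^7*y*z - x^6*y^2 - x^6*z^2 - 5*x^5*y*z + x^6 + 5*x^4*y^2 + 5*x^4*z^2 + 6*x^3*y*z - 6*x^4 - 6*x^2*y^2 - 6*x^2*z^2 - x*y*z + 9*x^2 + y^2 + z^2 - 2
trace(a b^-1 a b a^5 b^-2 a) = trace(a^2 b^-1 a b a^5 b^-1) * trace(b) - trace(a^2 b^-1 a b a^5) = x^7*y^3*z - x^6*y^4 - 2*x^6*y^2*z^2 - x^7*y*z - 3*x^5*y^3*z + x^5*y*z^3 + 2*x^6*y^2 + x^6*z^2 + 4*x^4*y^4 + 7*x^4*y^2*z^2 + 4*x^5*y*z + x^3*y^3*z - 3*x^3*y*z^3 - x^6 - 10*x^4*y^2 - 5*x^4*z^2 - 4*x^2*y^4 - 5*x^2*y^2*z^2 - 3*x^3*y*z + x*y*z^3 + 6*x^4 + 13*x^2*y^2 + 6*x^2*z^2 + y^4 + y^2*z^2 + x*y*z - 9*x^2 - 4*y^2 - z^2 + 2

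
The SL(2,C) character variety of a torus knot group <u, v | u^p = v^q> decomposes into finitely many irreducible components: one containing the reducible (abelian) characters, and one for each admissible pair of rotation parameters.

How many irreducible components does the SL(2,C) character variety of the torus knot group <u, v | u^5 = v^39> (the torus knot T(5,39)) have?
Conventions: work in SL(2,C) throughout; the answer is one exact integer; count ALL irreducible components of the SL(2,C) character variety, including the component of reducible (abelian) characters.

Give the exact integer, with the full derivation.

Gamma = < u, v | u^5 = v^39 > (torus knot T(5,39)); the central element u^5 = v^39 acts as +I or -I in any irreducible SL(2,C) representation.
So on each irreducible component the traces are pinned: tr(u) = 2*cos(pi*alpha/5) with 1 <= alpha <= 4, tr(v) = 2*cos(pi*beta/39) with 1 <= beta <= 38.
The two central values (-1)^alpha I and (-1)^beta I must be the same matrix, so alpha and beta share a parity.
Counting: 2 odd alphas x 19 odd betas + 2 even alphas x 19 even betas = 38 + 38 = 76.
Total: 76 irreducible-character components + 1 reducible (abelian) component = 77.

77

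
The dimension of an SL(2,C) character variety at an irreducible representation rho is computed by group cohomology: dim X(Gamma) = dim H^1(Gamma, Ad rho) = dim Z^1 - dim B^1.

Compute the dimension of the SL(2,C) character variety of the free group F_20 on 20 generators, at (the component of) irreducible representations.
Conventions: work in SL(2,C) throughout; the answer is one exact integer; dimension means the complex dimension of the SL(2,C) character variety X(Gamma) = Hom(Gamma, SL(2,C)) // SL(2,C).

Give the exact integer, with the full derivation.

57

Gamma = F_20 has 20 generators and no relators.
A cocycle picks one sl_2 vector per generator freely, giving dim Z^1 = 3*20 = 60.
dim B^1 = 3: the coboundary map is injective because an irreducible image has centralizer 0 in sl_2.
dim H^1 = 60 - 3 = 57, which is dim X.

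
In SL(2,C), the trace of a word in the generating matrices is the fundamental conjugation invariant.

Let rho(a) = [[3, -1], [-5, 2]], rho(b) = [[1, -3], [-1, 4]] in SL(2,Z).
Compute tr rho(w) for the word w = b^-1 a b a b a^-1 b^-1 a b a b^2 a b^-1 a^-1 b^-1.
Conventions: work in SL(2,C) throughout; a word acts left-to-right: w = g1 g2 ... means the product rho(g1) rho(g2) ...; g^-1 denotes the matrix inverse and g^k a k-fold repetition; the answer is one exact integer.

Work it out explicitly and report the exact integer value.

rho(b^-1) = [[4, 3], [1, 1]]
... * rho(a) = [[3, -1], [-5, 2]]  ->  [[-3, 2], [-2, 1]]
... * rho(b) = [[1, -3], [-1, 4]]  ->  [[-5, 17], [-3, 10]]
... * rho(a) = [[3, -1], [-5, 2]]  ->  [[-100, 39], [-59, 23]]
... * rho(b) = [[1, -3], [-1, 4]]  ->  [[-139, 456], [-82, 269]]
... * rho(a^-1) = [[2, 1], [5, 3]]  ->  [[2002, 1229], [1181, 725]]
... * rho(b^-1) = [[4, 3], [1, 1]]  ->  [[9237, 7235], [5449, 4268]]
... * rho(a) = [[3, -1], [-5, 2]]  ->  [[-8464, 5233], [-4993, 3087]]
... * rho(b) = [[1, -3], [-1, 4]]  ->  [[-13697, 46324], [-8080, 27327]]
... * rho(a) = [[3, -1], [-5, 2]]  ->  [[-272711, 106345], [-160875, 62734]]
... * rho(b) = [[1, -3], [-1, 4]]  ->  [[-379056, 1243513], [-223609, 733561]]
... * rho(b) = [[1, -3], [-1, 4]]  ->  [[-1622569, 6111220], [-957170, 3605071]]
... * rho(a) = [[3, -1], [-5, 2]]  ->  [[-35423807, 13845009], [-20896865, 8167312]]
... * rho(b^-1) = [[4, 3], [1, 1]]  ->  [[-127850219, -92426412], [-75420148, -54523283]]
... * rho(a^-1) = [[2, 1], [5, 3]]  ->  [[-717832498, -405129455], [-423456711, -238989997]]
... * rho(b^-1) = [[4, 3], [1, 1]]  ->  [[-3276459447, -2558626949], [-1932816841, -1509360130]]
tr = -3276459447 + -1509360130 = -4785819577

-4785819577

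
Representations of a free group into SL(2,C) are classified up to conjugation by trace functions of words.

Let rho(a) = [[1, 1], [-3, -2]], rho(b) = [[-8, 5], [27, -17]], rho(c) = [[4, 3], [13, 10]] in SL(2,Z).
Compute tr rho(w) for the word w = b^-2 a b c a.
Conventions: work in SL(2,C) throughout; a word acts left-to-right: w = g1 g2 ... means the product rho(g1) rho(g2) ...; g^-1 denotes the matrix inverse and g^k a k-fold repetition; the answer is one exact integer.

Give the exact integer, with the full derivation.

41114

rho(b^-1) = [[-17, -5], [-27, -8]]
... * rho(b^-1) = [[-17, -5], [-27, -8]]  ->  [[424, 125], [675, 199]]
... * rho(a) = [[1, 1], [-3, -2]]  ->  [[49, 174], [78, 277]]
... * rho(b) = [[-8, 5], [27, -17]]  ->  [[4306, -2713], [6855, -4319]]
... * rho(c) = [[4, 3], [13, 10]]  ->  [[-18045, -14212], [-28727, -22625]]
... * rho(a) = [[1, 1], [-3, -2]]  ->  [[24591, 10379], [39148, 16523]]
tr = 24591 + 16523 = 41114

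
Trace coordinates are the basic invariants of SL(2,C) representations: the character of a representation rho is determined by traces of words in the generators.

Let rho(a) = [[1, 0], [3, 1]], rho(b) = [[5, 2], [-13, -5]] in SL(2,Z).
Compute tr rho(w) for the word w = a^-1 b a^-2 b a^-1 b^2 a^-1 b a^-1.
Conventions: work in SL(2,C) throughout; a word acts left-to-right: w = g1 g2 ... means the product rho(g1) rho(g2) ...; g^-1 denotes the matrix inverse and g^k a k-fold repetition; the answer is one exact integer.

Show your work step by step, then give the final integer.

rho(a^-1) = [[1, 0], [-3, 1]]
... * rho(b) = [[5, 2], [-13, -5]]  ->  [[5, 2], [-28, -11]]
... * rho(a^-1) = [[1, 0], [-3, 1]]  ->  [[-1, 2], [5, -11]]
... * rho(a^-1) = [[1, 0], [-3, 1]]  ->  [[-7, 2], [38, -11]]
... * rho(b) = [[5, 2], [-13, -5]]  ->  [[-61, -24], [333, 131]]
... * rho(a^-1) = [[1, 0], [-3, 1]]  ->  [[11, -24], [-60, 131]]
... * rho(b) = [[5, 2], [-13, -5]]  ->  [[367, 142], [-2003, -775]]
... * rho(b) = [[5, 2], [-13, -5]]  ->  [[-11, 24], [60, -131]]
... * rho(a^-1) = [[1, 0], [-3, 1]]  ->  [[-83, 24], [453, -131]]
... * rho(b) = [[5, 2], [-13, -5]]  ->  [[-727, -286], [3968, 1561]]
... * rho(a^-1) = [[1, 0], [-3, 1]]  ->  [[131, -286], [-715, 1561]]
tr = 131 + 1561 = 1692

1692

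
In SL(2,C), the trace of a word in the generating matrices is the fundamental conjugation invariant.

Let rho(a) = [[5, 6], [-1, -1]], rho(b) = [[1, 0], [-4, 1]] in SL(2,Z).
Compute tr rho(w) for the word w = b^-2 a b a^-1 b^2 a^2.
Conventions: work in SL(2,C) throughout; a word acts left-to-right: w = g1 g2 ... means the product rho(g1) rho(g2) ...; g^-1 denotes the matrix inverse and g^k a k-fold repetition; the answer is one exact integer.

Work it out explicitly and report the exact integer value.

rho(b^-1) = [[1, 0], [4, 1]]
... * rho(b^-1) = [[1, 0], [4, 1]]  ->  [[1, 0], [8, 1]]
... * rho(a) = [[5, 6], [-1, -1]]  ->  [[5, 6], [39, 47]]
... * rho(b) = [[1, 0], [-4, 1]]  ->  [[-19, 6], [-149, 47]]
... * rho(a^-1) = [[-1, -6], [1, 5]]  ->  [[25, 144], [196, 1129]]
... * rho(b) = [[1, 0], [-4, 1]]  ->  [[-551, 144], [-4320, 1129]]
... * rho(b) = [[1, 0], [-4, 1]]  ->  [[-1127, 144], [-8836, 1129]]
... * rho(a) = [[5, 6], [-1, -1]]  ->  [[-5779, -6906], [-45309, -54145]]
... * rho(a) = [[5, 6], [-1, -1]]  ->  [[-21989, -27768], [-172400, -217709]]
tr = -21989 + -217709 = -239698

-239698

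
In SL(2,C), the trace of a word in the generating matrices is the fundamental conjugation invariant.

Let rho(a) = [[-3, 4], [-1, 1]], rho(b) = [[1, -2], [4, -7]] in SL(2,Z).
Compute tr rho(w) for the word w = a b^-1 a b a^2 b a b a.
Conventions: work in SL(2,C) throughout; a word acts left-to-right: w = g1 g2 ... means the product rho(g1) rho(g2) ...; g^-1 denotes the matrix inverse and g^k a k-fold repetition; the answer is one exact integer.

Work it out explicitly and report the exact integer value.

-502

rho(a) = [[-3, 4], [-1, 1]]
... * rho(b^-1) = [[-7, 2], [-4, 1]]  ->  [[5, -2], [3, -1]]
... * rho(a) = [[-3, 4], [-1, 1]]  ->  [[-13, 18], [-8, 11]]
... * rho(b) = [[1, -2], [4, -7]]  ->  [[59, -100], [36, -61]]
... * rho(a) = [[-3, 4], [-1, 1]]  ->  [[-77, 136], [-47, 83]]
... * rho(a) = [[-3, 4], [-1, 1]]  ->  [[95, -172], [58, -105]]
... * rho(b) = [[1, -2], [4, -7]]  ->  [[-593, 1014], [-362, 619]]
... * rho(a) = [[-3, 4], [-1, 1]]  ->  [[765, -1358], [467, -829]]
... * rho(b) = [[1, -2], [4, -7]]  ->  [[-4667, 7976], [-2849, 4869]]
... * rho(a) = [[-3, 4], [-1, 1]]  ->  [[6025, -10692], [3678, -6527]]
tr = 6025 + -6527 = -502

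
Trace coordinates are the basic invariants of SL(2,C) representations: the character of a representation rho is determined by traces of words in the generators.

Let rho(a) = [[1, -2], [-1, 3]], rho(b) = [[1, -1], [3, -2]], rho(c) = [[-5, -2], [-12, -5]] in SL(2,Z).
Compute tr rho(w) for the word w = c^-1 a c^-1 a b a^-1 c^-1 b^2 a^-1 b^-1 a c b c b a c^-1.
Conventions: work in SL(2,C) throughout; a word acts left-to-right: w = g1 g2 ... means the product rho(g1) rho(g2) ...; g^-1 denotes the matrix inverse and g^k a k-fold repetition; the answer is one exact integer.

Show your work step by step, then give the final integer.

rho(c^-1) = [[-5, 2], [12, -5]]
... * rho(a) = [[1, -2], [-1, 3]]  ->  [[-7, 16], [17, -39]]
... * rho(c^-1) = [[-5, 2], [12, -5]]  ->  [[227, -94], [-553, 229]]
... * rho(a) = [[1, -2], [-1, 3]]  ->  [[321, -736], [-782, 1793]]
... * rho(b) = [[1, -1], [3, -2]]  ->  [[-1887, 1151], [4597, -2804]]
... * rho(a^-1) = [[3, 2], [1, 1]]  ->  [[-4510, -2623], [10987, 6390]]
... * rho(c^-1) = [[-5, 2], [12, -5]]  ->  [[-8926, 4095], [21745, -9976]]
... * rho(b) = [[1, -1], [3, -2]]  ->  [[3359, 736], [-8183, -1793]]
... * rho(b) = [[1, -1], [3, -2]]  ->  [[5567, -4831], [-13562, 11769]]
... * rho(a^-1) = [[3, 2], [1, 1]]  ->  [[11870, 6303], [-28917, -15355]]
... * rho(b^-1) = [[-2, 1], [-3, 1]]  ->  [[-42649, 18173], [103899, -44272]]
... * rho(a) = [[1, -2], [-1, 3]]  ->  [[-60822, 139817], [148171, -340614]]
... * rho(c) = [[-5, -2], [-12, -5]]  ->  [[-1373694, -577441], [3346513, 1406728]]
... * rho(b) = [[1, -1], [3, -2]]  ->  [[-3106017, 2528576], [7566697, -6159969]]
... * rho(c) = [[-5, -2], [-12, -5]]  ->  [[-14812827, -6430846], [36086143, 15666451]]
... * rho(b) = [[1, -1], [3, -2]]  ->  [[-34105365, 27674519], [83085496, -67419045]]
... * rho(a) = [[1, -2], [-1, 3]]  ->  [[-61779884, 151234287], [150504541, -368428127]]
... * rho(c^-1) = [[-5, 2], [12, -5]]  ->  [[2123710864, -879731203], [-5173660229, 2143149717]]
tr = 2123710864 + 2143149717 = 4266860581

4266860581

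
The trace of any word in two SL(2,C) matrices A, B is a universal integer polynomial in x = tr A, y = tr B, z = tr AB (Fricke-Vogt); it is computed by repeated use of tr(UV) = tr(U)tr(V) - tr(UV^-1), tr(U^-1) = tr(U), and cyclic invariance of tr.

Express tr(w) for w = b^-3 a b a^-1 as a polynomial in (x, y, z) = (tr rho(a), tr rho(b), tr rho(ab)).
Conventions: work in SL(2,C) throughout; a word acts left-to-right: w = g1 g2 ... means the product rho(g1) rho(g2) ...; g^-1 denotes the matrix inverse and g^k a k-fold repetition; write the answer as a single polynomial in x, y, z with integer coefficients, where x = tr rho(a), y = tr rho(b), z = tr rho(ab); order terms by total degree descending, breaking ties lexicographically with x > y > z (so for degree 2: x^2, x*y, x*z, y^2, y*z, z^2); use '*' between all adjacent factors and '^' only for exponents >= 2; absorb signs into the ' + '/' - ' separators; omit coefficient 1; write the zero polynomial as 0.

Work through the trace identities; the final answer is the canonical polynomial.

use: tr(a b a) = tr(a) * tr(b a) - tr(b) = x*z - y
use: tr(a b a b) = tr(a b) * tr(a b) - tr(1) = z^2 - 2
apply: tr(b^-1 a b a) = tr(a b a) * tr(b) - tr(a b a b) = x*y*z - y^2 - z^2 + 2
apply: tr(a b a^-1 b^-1) = tr(b^-1 a b) * tr(a) - tr(b^-1 a b a) = -x*y*z + x^2 + y^2 + z^2 - 2
tr(b^-2 a b a^-1) = tr(a b a^-1 b^-1) * tr(b) - tr(a b a^-1) = -x*y^2*z + x^2*y + y^3 + y*z^2 - 3*y
apply: tr(b^-3 a b a^-1) = tr(b^-2 a b a^-1) * tr(b) - tr(b^-2 a b a^-1 b) = -x*y^3*z + x^2*y^2 + y^4 + y^2*z^2 + x*y*z - x^2 - 4*y^2 - z^2 + 2

-x*y^3*z + x^2*y^2 + y^4 + y^2*z^2 + x*y*z - x^2 - 4*y^2 - z^2 + 2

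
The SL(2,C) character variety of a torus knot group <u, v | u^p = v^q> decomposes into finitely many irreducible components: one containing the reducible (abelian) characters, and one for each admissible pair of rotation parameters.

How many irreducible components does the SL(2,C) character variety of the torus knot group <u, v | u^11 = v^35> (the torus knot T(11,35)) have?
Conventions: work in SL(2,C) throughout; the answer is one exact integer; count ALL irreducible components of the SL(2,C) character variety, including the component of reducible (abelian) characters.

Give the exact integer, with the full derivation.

171

In the torus knot group T(11,35), u^11 = v^35 is central, so an irreducible representation sends it to +I or -I (Schur).
So on each irreducible component the traces are pinned: tr(u) = 2*cos(pi*alpha/11) with 1 <= alpha <= 10, tr(v) = 2*cos(pi*beta/35) with 1 <= beta <= 34.
Consistency of u^11 = (-1)^alpha I with v^35 = (-1)^beta I forces alpha = beta (mod 2).
Counting: 5 odd alphas x 17 odd betas + 5 even alphas x 17 even betas = 85 + 85 = 170.
Total: 170 irreducible-character components + 1 reducible (abelian) component = 171.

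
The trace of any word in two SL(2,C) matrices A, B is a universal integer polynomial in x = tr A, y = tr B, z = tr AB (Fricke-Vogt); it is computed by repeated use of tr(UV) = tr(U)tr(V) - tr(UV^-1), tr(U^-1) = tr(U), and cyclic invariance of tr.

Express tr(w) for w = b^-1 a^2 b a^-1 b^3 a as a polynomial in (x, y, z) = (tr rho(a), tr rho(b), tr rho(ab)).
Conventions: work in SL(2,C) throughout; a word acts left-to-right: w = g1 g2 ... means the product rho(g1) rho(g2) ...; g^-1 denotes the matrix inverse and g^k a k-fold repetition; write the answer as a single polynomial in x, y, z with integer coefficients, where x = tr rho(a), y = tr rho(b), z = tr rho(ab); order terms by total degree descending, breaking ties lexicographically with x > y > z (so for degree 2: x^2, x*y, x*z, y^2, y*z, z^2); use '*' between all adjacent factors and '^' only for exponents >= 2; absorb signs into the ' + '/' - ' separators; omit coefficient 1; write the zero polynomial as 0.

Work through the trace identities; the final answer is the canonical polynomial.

tr(a b^2) = tr(b) * tr(a b) - tr(a) = y*z - x
tr(b^3 a) = tr(b) * tr(a b^2) - tr(a b) = y^2*z - x*y - z
tr(b^2) = tr(b) * tr(b) - tr(1) = y^2 - 2
tr(b^3) = tr(b) * tr(b^2) - tr(b) = y^3 - 3*y
tr(a b^3 a) = tr(a) * tr(b^3 a) - tr(b^3) = x*y^2*z - x^2*y - y^3 - x*z + 3*y
tr(a^3 b^3) = tr(a) * tr(a b^3 a) - tr(a b^3) = x^2*y^2*z - x^3*y - x*y^3 - x^2*z - y^2*z + 4*x*y + z
tr(a b a) = tr(a) * tr(b a) - tr(b) = x*z - y
tr(a^3 b) = tr(a) * tr(a b a) - tr(a b) = x^2*z - x*y - z
tr(a^2) = tr(a) * tr(a) - tr(1) = x^2 - 2
tr(a^3) = tr(a) * tr(a^2) - tr(a) = x^3 - 3*x
tr(a^3 b^2) = tr(b) * tr(a^3 b) - tr(a^3) = x^2*y*z - x^3 - x*y^2 - y*z + 3*x
tr(b^3 a^3 b) = tr(b) * tr(a^3 b^3) - tr(a^3 b^2) = x^2*y^3*z - x^3*y^2 - x*y^4 - 2*x^2*y*z - y^3*z + x^3 + 5*x*y^2 + 2*y*z - 3*x
tr(a b a b) = tr(a b) * tr(a b) - tr(1)   [split at repeated a] = z^2 - 2
tr(b a b^2 a) = tr(b) * tr(a b a b) - tr(a b a) = y*z^2 - x*z - y
tr(b a b^2 a^2) = tr(a) * tr(b a b^2 a) - tr(b a b^2) = x*y*z^2 - x^2*z - y^2*z + z
tr(a^3 b a b^2) = tr(a) * tr(b a b^2 a^2) - tr(b a b^2 a) = x^2*y*z^2 - x^3*z - x*y^2*z - y*z^2 + 2*x*z + y
tr(b a b a^2) = tr(a) * tr(b a b a) - tr(b a b) = x*z^2 - y*z - x
tr(a^3 b a b) = tr(a) * tr(b a b a^2) - tr(b a b a) = x^2*z^2 - x*y*z - x^2 - z^2 + 2
tr(b^3 a^3 b a) = tr(b) * tr(a^3 b a b^2) - tr(a^3 b a b) = x^2*y^2*z^2 - x^3*y*z - x*y^3*z - x^2*z^2 - y^2*z^2 + 3*x*y*z + x^2 + y^2 + z^2 - 2
tr(a^2 b a^-1 b^3 a) = tr(b^3 a^3 b) * tr(a) - tr(b^3 a^3 b a) = x^3*y^3*z - x^4*y^2 - x^2*y^4 - x^2*y^2*z^2 - x^3*y*z + x^4 + 5*x^2*y^2 + x^2*z^2 + y^2*z^2 - x*y*z - 4*x^2 - y^2 - z^2 + 2
tr(a b a b^3) = tr(b) * tr(a b a b^2) - tr(a b a b) = y^2*z^2 - x*y*z - y^2 - z^2 + 2
tr(b^4 a b a) = tr(b) * tr(a b a b^3) - tr(a b a b^2) = y^3*z^2 - x*y^2*z - y^3 - 2*y*z^2 + x*z + 3*y
tr(b^3 a b) = tr(b) * tr(b^2 a b) - tr(b^2 a) = y^3*z - x*y^2 - 2*y*z + x
tr(b^4 a b) = tr(b) * tr(b^3 a b) - tr(b^3 a) = y^4*z - x*y^3 - 3*y^2*z + 2*x*y + z
tr(b^3 a b a^2 b) = tr(a) * tr(b^4 a b a) - tr(b^4 a b) = x*y^3*z^2 - x^2*y^2*z - y^4*z - 2*x*y*z^2 + x^2*z + 3*y^2*z + x*y - z
tr(a b a b a b) = tr(b a b a) * tr(b a) - tr(a b)   [split at repeated b] = z^3 - 3*z
tr(a b a b a b^2) = tr(b) * tr(a b a b a b) - tr(a b a b a) = y*z^3 - x*z^2 - 2*y*z + x
tr(b a b^3 a b a) = tr(b) * tr(a b a b a b^2) - tr(a b a b a b) = y^2*z^3 - x*y*z^2 - 2*y^2*z - z^3 + x*y + 3*z
tr(b a b^3 a b) = tr(b) * tr(a b^3 a b) - tr(a b^3 a) = y^3*z^2 - 2*x*y^2*z + x^2*y - y*z^2 + x*z - y
tr(b^3 a b a^2 b a) = tr(a) * tr(b a b^3 a b a) - tr(b a b^3 a b) = x*y^2*z^3 - x^2*y*z^2 - y^3*z^2 - x*z^3 + y*z^2 + 2*x*z + y
tr(a^2 b a^-1 b^3 a b) = tr(b^3 a b a^2 b) * tr(a) - tr(b^3 a b a^2 b a) = x^2*y^3*z^2 - x^3*y^2*z - x*y^4*z - x*y^2*z^3 - x^2*y*z^2 + y^3*z^2 + x^3*z + 3*x*y^2*z + x*z^3 + x^2*y - y*z^2 - 3*x*z - y
tr(b^-1 a^2 b a^-1 b^3 a) = tr(a^2 b a^-1 b^3 a) * tr(b) - tr(a^2 b a^-1 b^3 a b) = x^3*y^4*z - x^4*y^3 - x^2*y^5 - 2*x^2*y^3*z^2 + x*y^4*z + x*y^2*z^3 + x^4*y + 5*x^2*y^3 + 2*x^2*y*z^2 - x^3*z - 4*x*y^2*z - x*z^3 - 5*x^2*y - y^3 + 3*x*z + 3*y

x^3*y^4*z - x^4*y^3 - x^2*y^5 - 2*x^2*y^3*z^2 + x*y^4*z + x*y^2*z^3 + x^4*y + 5*x^2*y^3 + 2*x^2*y*z^2 - x^3*z - 4*x*y^2*z - x*z^3 - 5*x^2*y - y^3 + 3*x*z + 3*y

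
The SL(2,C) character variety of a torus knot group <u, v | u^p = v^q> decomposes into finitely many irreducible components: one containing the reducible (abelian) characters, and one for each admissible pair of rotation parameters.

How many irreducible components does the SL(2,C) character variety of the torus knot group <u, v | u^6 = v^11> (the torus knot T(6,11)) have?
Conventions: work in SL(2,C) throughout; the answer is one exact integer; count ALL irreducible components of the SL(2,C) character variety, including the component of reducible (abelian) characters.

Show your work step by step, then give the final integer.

Gamma = < u, v | u^6 = v^11 > (torus knot T(6,11)); the central element u^6 = v^11 acts as +I or -I in any irreducible SL(2,C) representation.
This locks tr(u) to 2*cos(pi*alpha/6), alpha in 1..5, and tr(v) to 2*cos(pi*beta/11), beta in 1..10, on each component of irreducible characters.
Consistency of u^6 = (-1)^alpha I with v^11 = (-1)^beta I forces alpha = beta (mod 2).
Counting: 3 odd alphas x 5 odd betas + 2 even alphas x 5 even betas = 15 + 10 = 25.
components with irreducible characters: 25; plus the single component of reducible (abelian) characters: total 26.

26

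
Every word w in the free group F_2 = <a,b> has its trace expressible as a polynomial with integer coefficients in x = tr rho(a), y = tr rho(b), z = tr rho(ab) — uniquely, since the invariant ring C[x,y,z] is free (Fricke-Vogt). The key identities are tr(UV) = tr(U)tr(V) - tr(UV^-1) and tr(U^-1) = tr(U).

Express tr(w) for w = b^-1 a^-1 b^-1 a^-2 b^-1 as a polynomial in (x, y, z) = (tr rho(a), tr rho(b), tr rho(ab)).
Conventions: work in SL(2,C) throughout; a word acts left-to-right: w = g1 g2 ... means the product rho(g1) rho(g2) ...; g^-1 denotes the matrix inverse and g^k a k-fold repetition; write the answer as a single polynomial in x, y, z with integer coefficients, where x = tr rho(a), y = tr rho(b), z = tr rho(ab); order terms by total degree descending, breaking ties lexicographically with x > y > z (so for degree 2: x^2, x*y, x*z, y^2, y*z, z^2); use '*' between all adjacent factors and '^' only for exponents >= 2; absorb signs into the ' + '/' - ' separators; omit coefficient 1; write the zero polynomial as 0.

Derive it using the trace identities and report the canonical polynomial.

tr(a^-1) = tr(a) = x
tr(a^-1 b) = tr(b) * tr(a) - tr(b a)   [inverse elimination on a] = x*y - z
tr(a^-1 b^-1) = tr(a^-1) * tr(b) - tr(a^-1 b)   [inverse elimination on b] = z
reduce: tr(a^-1 b^-2) = tr(a^-1 b^-1) * tr(b) - tr(a^-1)   [inverse elimination on b] = y*z - x
tr(a^-1 b^-3) = tr(a^-1 b^-2) * tr(b) - tr(a^-1 b^-1)   [inverse elimination on b] = y^2*z - x*y - z
tr(b^-2) = tr(b^-1) * tr(b) - tr(1)   [inverse elimination on b] = y^2 - 2
reduce: tr(b^-3) = tr(b^-2) * tr(b) - tr(b^-1)   [inverse elimination on b] = y^3 - 3*y
so tr(b^-1 a^-2 b^-2) = tr(a^-1 b^-3) * tr(a) - tr(a^-1 b^-3 a)   [inverse elimination on a] = x*y^2*z - x^2*y - y^3 - x*z + 3*y
tr(a b^-2) = tr(b^-1 a) * tr(b) - tr(b^-1 a b)   [inverse elimination on b] = x*y^2 - y*z - x
so tr(b^-2 a b^-1) = tr(a b^-2) * tr(b) - tr(a b^-1)   [inverse elimination on b] = x*y^3 - y^2*z - 2*x*y + z
tr(a^2) = tr(a) * tr(a) - tr(1)   [square of a] = x^2 - 2
reduce: tr(a^2 b) = tr(a) * tr(b a) - tr(b)   [square of a] = x*z - y
tr(a^2 b^-1) = tr(a^2) * tr(b) - tr(a^2 b)   [inverse elimination on b] = x^2*y - x*z - y
tr(a b^-2 a) = tr(a^2 b^-1) * tr(b) - tr(a^2)   [inverse elimination on b] = x^2*y^2 - x*y*z - x^2 - y^2 + 2
reduce: tr(a b a b) = tr(b a) * tr(b a) - tr(1)   [split at a repeated b] = z^2 - 2
tr(b^-1 a b a) = tr(a b a) * tr(b) - tr(a b a b)   [inverse elimination on b] = x*y*z - y^2 - z^2 + 2
reduce: tr(a b^-2 a b) = tr(b^-1 a b a) * tr(b) - tr(b^-1 a b a b)   [inverse elimination on b] = x*y^2*z - y^3 - y*z^2 - x*z + 3*y
so tr(b^-2 a b^-1 a) = tr(a b^-2 a) * tr(b) - tr(a b^-2 a b)   [inverse elimination on b] = x^2*y^3 - 2*x*y^2*z - x^2*y + y*z^2 + x*z - y
tr(b^-2 a b^-1 a^-1) = tr(b^-2 a b^-1) * tr(a) - tr(b^-2 a b^-1 a)   [inverse elimination on a] = x*y^2*z - x^2*y - y*z^2 + y
tr(b^-1 a^-2 b^-2 a) = tr(b^-2 a b^-1 a^-1) * tr(a) - tr(b^-2 a b^-1)   [inverse elimination on a] = x^2*y^2*z - x^3*y - x*y^3 - x*y*z^2 + y^2*z + 3*x*y - z
tr(b^-1 a^-1 b^-1 a^-2 b^-1) = tr(b^-1 a^-2 b^-2) * tr(a) - tr(b^-1 a^-2 b^-2 a)   [inverse elimination on a] = x*y*z^2 - x^2*z - y^2*z + z

x*y*z^2 - x^2*z - y^2*z + z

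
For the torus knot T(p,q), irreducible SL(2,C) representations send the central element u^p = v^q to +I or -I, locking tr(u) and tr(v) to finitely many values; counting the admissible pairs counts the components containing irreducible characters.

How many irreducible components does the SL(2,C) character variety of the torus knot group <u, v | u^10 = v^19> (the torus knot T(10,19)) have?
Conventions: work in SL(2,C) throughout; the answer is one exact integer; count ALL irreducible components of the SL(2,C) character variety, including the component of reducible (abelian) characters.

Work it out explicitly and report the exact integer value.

82

Gamma = < u, v | u^10 = v^19 > (torus knot T(10,19)); the central element u^10 = v^19 acts as +I or -I in any irreducible SL(2,C) representation.
On an irreducible component, tr(u) is locked at 2*cos(pi*alpha/10) for some alpha in 1..9, and tr(v) at 2*cos(pi*beta/19) for some beta in 1..18.
The two central values (-1)^alpha I and (-1)^beta I must be the same matrix, so alpha and beta share a parity.
Counting: 5 odd alphas x 9 odd betas + 4 even alphas x 9 even betas = 45 + 36 = 81.
components with irreducible characters: 81; plus the single component of reducible (abelian) characters: total 82.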